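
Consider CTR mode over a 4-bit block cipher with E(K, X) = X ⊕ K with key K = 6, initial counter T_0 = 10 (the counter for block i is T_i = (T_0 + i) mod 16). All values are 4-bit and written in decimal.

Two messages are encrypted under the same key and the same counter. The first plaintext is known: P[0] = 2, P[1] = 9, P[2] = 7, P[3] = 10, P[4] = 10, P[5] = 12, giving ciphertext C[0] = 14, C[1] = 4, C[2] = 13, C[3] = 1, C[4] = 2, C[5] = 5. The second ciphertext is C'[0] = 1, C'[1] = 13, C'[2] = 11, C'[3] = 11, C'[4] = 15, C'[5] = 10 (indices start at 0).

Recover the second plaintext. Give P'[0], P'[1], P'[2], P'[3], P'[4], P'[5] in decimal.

In CTR with a reused counter, both messages share the same keystream S_i, so C_i ⊕ C'_i = P_i ⊕ P'_i and thus P'_i = P_i ⊕ C_i ⊕ C'_i.
P'[0]: 2 ⊕ 14 ⊕ 1 = 13.
P'[1]: 9 ⊕ 4 ⊕ 13 = 0.
P'[2]: 7 ⊕ 13 ⊕ 11 = 1.
P'[3]: 10 ⊕ 1 ⊕ 11 = 0.
P'[4]: 10 ⊕ 2 ⊕ 15 = 7.
P'[5]: 12 ⊕ 5 ⊕ 10 = 3.

P'[0] = 13, P'[1] = 0, P'[2] = 1, P'[3] = 0, P'[4] = 7, P'[5] = 3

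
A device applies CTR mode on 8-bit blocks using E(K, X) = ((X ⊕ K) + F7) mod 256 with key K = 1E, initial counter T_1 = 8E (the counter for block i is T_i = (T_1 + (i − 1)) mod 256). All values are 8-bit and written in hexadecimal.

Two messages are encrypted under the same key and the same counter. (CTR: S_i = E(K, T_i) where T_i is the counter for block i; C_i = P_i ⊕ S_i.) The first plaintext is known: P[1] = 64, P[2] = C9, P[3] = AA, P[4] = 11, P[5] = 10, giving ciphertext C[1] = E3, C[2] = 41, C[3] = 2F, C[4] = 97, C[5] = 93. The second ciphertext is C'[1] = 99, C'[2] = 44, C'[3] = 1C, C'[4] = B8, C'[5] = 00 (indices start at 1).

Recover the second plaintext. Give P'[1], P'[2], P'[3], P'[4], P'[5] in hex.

In CTR with a reused counter, both messages share the same keystream S_i, so C_i ⊕ C'_i = P_i ⊕ P'_i and thus P'_i = P_i ⊕ C_i ⊕ C'_i.
P'[1]: 64 ⊕ E3 ⊕ 99 = 1E.
P'[2]: C9 ⊕ 41 ⊕ 44 = CC.
P'[3]: AA ⊕ 2F ⊕ 1C = 99.
P'[4]: 11 ⊕ 97 ⊕ B8 = 3E.
P'[5]: 10 ⊕ 93 ⊕ 00 = 83.

P'[1] = 1E, P'[2] = CC, P'[3] = 99, P'[4] = 3E, P'[5] = 83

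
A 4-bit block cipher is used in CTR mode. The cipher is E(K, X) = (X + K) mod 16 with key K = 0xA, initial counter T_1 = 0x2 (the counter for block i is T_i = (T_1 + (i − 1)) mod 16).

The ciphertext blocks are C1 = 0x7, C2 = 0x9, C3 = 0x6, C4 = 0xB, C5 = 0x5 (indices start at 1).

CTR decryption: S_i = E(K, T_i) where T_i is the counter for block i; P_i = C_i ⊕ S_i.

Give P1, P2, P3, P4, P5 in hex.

P1 = 0xB, P2 = 0x4, P3 = 0x8, P4 = 0x4, P5 = 0x5

P1: T = 0x2, S = E(K, T) = 0xC; 0x7 ⊕ 0xC = 0xB.
P2: T = 0x3, S = E(K, T) = 0xD; 0x9 ⊕ 0xD = 0x4.
P3: T = 0x4, S = E(K, T) = 0xE; 0x6 ⊕ 0xE = 0x8.
P4: T = 0x5, S = E(K, T) = 0xF; 0xB ⊕ 0xF = 0x4.
P5: T = 0x6, S = E(K, T) = 0x0; 0x5 ⊕ 0x0 = 0x5.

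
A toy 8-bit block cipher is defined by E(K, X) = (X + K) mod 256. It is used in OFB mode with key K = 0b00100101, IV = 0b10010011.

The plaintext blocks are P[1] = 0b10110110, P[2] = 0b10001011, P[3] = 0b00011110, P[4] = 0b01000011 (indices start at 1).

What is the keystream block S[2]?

OFB encryption: S_i = E(K, S_{i−1}) with S_{0} = IV; C_i = P_i ⊕ S_i.
C[1]: S = E(K, 0b10010011) = 0b10111000; 0b10110110 ⊕ 0b10111000 = 0b00001110.
C[2]: S = E(K, 0b10111000) = 0b11011101; 0b10001011 ⊕ 0b11011101 = 0b01010110.
So S[2] = 0b11011101.

0b11011101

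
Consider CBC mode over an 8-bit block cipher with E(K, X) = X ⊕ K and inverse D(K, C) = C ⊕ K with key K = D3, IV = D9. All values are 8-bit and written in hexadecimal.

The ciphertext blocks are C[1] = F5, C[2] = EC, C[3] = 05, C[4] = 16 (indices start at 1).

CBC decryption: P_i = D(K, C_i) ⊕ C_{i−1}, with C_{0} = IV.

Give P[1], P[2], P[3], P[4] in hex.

P[1] = FF, P[2] = CA, P[3] = 3A, P[4] = C0

P[1]: D(K, F5) = 26; 26 ⊕ D9 = FF.
P[2]: D(K, EC) = 3F; 3F ⊕ F5 = CA.
P[3]: D(K, 05) = D6; D6 ⊕ EC = 3A.
P[4]: D(K, 16) = C5; C5 ⊕ 05 = C0.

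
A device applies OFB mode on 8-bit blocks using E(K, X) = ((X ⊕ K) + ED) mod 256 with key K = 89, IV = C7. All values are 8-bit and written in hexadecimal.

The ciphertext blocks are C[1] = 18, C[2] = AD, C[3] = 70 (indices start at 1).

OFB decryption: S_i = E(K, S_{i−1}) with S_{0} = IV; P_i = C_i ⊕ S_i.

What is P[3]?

P[3] = 73

P[1]: S = E(K, C7) = 3B; 18 ⊕ 3B = 23.
P[2]: S = E(K, 3B) = 9F; AD ⊕ 9F = 32.
P[3]: S = E(K, 9F) = 03; 70 ⊕ 03 = 73.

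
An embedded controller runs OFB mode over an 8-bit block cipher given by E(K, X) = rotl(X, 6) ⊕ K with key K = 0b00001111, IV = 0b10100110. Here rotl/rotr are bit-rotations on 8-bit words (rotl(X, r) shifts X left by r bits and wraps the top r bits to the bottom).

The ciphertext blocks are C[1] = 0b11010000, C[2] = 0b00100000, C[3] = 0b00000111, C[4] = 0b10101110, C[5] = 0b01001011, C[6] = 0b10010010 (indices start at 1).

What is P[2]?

OFB decryption: S_i = E(K, S_{i−1}) with S_{0} = IV; P_i = C_i ⊕ S_i.
P[1]: S = E(K, 0b10100110) = 0b10100110; 0b11010000 ⊕ 0b10100110 = 0b01110110.
P[2]: S = E(K, 0b10100110) = 0b10100110; 0b00100000 ⊕ 0b10100110 = 0b10000110.

P[2] = 0b10000110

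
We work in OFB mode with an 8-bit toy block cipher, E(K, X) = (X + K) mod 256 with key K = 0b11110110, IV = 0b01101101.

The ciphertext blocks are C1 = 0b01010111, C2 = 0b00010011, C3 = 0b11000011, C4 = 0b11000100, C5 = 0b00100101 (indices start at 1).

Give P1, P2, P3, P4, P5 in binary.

P1 = 0b00110100, P2 = 0b01001010, P3 = 0b10001100, P4 = 0b10000001, P5 = 0b00011110

OFB decryption: S_i = E(K, S_{i−1}) with S_{0} = IV; P_i = C_i ⊕ S_i.
P1: S = E(K, 0b01101101) = 0b01100011; 0b01010111 ⊕ 0b01100011 = 0b00110100.
P2: S = E(K, 0b01100011) = 0b01011001; 0b00010011 ⊕ 0b01011001 = 0b01001010.
P3: S = E(K, 0b01011001) = 0b01001111; 0b11000011 ⊕ 0b01001111 = 0b10001100.
P4: S = E(K, 0b01001111) = 0b01000101; 0b11000100 ⊕ 0b01000101 = 0b10000001.
P5: S = E(K, 0b01000101) = 0b00111011; 0b00100101 ⊕ 0b00111011 = 0b00011110.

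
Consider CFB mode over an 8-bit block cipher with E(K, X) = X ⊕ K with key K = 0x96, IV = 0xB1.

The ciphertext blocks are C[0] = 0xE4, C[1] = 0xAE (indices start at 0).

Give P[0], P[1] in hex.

CFB decryption: P_i = C_i ⊕ E(K, C_{i−1}), with C_{−1} = IV.
P[0]: E(K, 0xB1) = 0x27; 0xE4 ⊕ 0x27 = 0xC3.
P[1]: E(K, 0xE4) = 0x72; 0xAE ⊕ 0x72 = 0xDC.

P[0] = 0xC3, P[1] = 0xDC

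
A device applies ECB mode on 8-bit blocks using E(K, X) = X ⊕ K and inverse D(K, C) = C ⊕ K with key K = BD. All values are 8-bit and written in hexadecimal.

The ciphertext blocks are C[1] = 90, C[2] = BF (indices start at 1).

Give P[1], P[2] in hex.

ECB decryption: P_i = D(K, C_i).
P[1]: D(K, 90) = 2D.
P[2]: D(K, BF) = 02.

P[1] = 2D, P[2] = 02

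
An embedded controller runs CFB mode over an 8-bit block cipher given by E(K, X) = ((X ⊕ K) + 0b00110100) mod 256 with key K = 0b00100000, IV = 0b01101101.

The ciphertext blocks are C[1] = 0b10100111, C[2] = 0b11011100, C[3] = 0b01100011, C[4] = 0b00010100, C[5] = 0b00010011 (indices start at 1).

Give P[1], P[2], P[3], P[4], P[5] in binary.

P[1] = 0b00100110, P[2] = 0b01100111, P[3] = 0b01010011, P[4] = 0b01100011, P[5] = 0b01111011

CFB decryption: P_i = C_i ⊕ E(K, C_{i−1}), with C_{0} = IV.
P[1]: E(K, 0b01101101) = 0b10000001; 0b10100111 ⊕ 0b10000001 = 0b00100110.
P[2]: E(K, 0b10100111) = 0b10111011; 0b11011100 ⊕ 0b10111011 = 0b01100111.
P[3]: E(K, 0b11011100) = 0b00110000; 0b01100011 ⊕ 0b00110000 = 0b01010011.
P[4]: E(K, 0b01100011) = 0b01110111; 0b00010100 ⊕ 0b01110111 = 0b01100011.
P[5]: E(K, 0b00010100) = 0b01101000; 0b00010011 ⊕ 0b01101000 = 0b01111011.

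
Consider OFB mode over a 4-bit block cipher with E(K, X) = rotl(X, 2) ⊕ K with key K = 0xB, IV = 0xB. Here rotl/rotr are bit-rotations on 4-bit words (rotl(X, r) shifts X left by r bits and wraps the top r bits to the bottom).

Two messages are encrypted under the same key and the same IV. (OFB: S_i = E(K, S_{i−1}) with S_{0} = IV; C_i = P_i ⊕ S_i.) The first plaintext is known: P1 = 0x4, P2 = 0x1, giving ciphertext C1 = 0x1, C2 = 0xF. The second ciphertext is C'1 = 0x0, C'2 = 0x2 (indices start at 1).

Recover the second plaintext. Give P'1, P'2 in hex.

In OFB with a reused IV, both messages share the same keystream S_i, so C_i ⊕ C'_i = P_i ⊕ P'_i and thus P'_i = P_i ⊕ C_i ⊕ C'_i.
P'1: 0x4 ⊕ 0x1 ⊕ 0x0 = 0x5.
P'2: 0x1 ⊕ 0xF ⊕ 0x2 = 0xC.

P'1 = 0x5, P'2 = 0xC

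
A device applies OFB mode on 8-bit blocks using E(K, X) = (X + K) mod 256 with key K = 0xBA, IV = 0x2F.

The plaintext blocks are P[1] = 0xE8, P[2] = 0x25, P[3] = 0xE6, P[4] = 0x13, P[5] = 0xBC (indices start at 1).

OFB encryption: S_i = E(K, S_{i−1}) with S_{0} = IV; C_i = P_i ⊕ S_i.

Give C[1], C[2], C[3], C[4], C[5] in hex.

C[1] = 0x01, C[2] = 0x86, C[3] = 0xBB, C[4] = 0x04, C[5] = 0x6D

C[1]: S = E(K, 0x2F) = 0xE9; 0xE8 ⊕ 0xE9 = 0x01.
C[2]: S = E(K, 0xE9) = 0xA3; 0x25 ⊕ 0xA3 = 0x86.
C[3]: S = E(K, 0xA3) = 0x5D; 0xE6 ⊕ 0x5D = 0xBB.
C[4]: S = E(K, 0x5D) = 0x17; 0x13 ⊕ 0x17 = 0x04.
C[5]: S = E(K, 0x17) = 0xD1; 0xBC ⊕ 0xD1 = 0x6D.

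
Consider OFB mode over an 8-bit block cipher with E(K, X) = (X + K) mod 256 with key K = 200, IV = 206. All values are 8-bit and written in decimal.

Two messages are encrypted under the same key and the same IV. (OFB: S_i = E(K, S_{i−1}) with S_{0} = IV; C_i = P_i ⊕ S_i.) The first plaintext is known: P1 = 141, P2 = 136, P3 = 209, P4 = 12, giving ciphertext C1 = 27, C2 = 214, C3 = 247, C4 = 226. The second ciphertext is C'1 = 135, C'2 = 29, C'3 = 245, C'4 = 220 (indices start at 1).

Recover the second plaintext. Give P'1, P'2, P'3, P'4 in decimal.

P'1 = 17, P'2 = 67, P'3 = 211, P'4 = 50

In OFB with a reused IV, both messages share the same keystream S_i, so C_i ⊕ C'_i = P_i ⊕ P'_i and thus P'_i = P_i ⊕ C_i ⊕ C'_i.
P'1: 141 ⊕ 27 ⊕ 135 = 17.
P'2: 136 ⊕ 214 ⊕ 29 = 67.
P'3: 209 ⊕ 247 ⊕ 245 = 211.
P'4: 12 ⊕ 226 ⊕ 220 = 50.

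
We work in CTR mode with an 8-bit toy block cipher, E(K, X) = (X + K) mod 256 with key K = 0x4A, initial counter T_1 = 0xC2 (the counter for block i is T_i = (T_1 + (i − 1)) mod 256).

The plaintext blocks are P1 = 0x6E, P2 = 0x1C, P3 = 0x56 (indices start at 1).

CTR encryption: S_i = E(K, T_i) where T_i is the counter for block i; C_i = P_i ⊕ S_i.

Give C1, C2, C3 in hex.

C1 = 0x62, C2 = 0x11, C3 = 0x58

C1: T = 0xC2, S = E(K, T) = 0x0C; 0x6E ⊕ 0x0C = 0x62.
C2: T = 0xC3, S = E(K, T) = 0x0D; 0x1C ⊕ 0x0D = 0x11.
C3: T = 0xC4, S = E(K, T) = 0x0E; 0x56 ⊕ 0x0E = 0x58.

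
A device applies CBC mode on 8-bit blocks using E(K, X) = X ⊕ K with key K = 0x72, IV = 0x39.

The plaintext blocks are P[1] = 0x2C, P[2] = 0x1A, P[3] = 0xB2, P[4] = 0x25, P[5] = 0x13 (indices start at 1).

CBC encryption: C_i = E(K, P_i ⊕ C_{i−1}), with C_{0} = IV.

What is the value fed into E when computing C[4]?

C[1]: P[1] ⊕ 0x39 = 0x15; E(K, 0x15) = 0x67.
C[2]: P[2] ⊕ 0x67 = 0x7D; E(K, 0x7D) = 0x0F.
C[3]: P[3] ⊕ 0x0F = 0xBD; E(K, 0xBD) = 0xCF.
C[4]: P[4] ⊕ 0xCF = 0xEA; E(K, 0xEA) = 0x98.
So the input to E for block [4] is 0xEA.

0xEA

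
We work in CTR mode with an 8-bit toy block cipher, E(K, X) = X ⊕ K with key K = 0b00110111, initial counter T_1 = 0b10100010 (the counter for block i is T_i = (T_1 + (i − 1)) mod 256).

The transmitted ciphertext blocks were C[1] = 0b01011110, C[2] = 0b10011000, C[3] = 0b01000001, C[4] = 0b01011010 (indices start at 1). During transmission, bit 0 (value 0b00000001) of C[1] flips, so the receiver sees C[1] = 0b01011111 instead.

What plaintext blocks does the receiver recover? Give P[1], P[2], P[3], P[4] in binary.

P[1] = 0b11001010, P[2] = 0b00001100, P[3] = 0b11010010, P[4] = 0b11001000

CTR decryption: S_i = E(K, T_i) where T_i is the counter for block i; P_i = C_i ⊕ S_i.
Only C[1] changed, to 0b01011111. In CTR, a change in C_i flips the same bit in P_i only; the keystream is unaffected. Decrypting the received ciphertext:
P[1]: T = 0b10100010, S = E(K, T) = 0b10010101; 0b01011111 ⊕ 0b10010101 = 0b11001010.
P[2]: T = 0b10100011, S = E(K, T) = 0b10010100; 0b10011000 ⊕ 0b10010100 = 0b00001100.
P[3]: T = 0b10100100, S = E(K, T) = 0b10010011; 0b01000001 ⊕ 0b10010011 = 0b11010010.
P[4]: T = 0b10100101, S = E(K, T) = 0b10010010; 0b01011010 ⊕ 0b10010010 = 0b11001000.
Blocks that differ from the original plaintext: P[1].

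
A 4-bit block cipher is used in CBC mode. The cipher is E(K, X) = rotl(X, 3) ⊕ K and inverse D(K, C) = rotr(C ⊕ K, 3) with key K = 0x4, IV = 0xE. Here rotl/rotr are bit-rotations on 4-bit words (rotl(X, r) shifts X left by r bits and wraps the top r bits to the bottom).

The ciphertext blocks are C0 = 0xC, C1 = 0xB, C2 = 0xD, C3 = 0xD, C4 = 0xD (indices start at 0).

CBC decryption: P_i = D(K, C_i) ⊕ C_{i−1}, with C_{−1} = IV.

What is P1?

P1: D(K, 0xB) = 0xF; 0xF ⊕ 0xC = 0x3.

P1 = 0x3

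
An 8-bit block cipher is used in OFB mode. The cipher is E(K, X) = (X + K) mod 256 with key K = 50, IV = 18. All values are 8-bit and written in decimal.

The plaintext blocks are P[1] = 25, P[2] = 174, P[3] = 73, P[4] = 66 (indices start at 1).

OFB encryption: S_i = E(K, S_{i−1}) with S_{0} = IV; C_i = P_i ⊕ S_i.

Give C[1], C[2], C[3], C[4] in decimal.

C[1] = 93, C[2] = 216, C[3] = 225, C[4] = 152

C[1]: S = E(K, 18) = 68; 25 ⊕ 68 = 93.
C[2]: S = E(K, 68) = 118; 174 ⊕ 118 = 216.
C[3]: S = E(K, 118) = 168; 73 ⊕ 168 = 225.
C[4]: S = E(K, 168) = 218; 66 ⊕ 218 = 152.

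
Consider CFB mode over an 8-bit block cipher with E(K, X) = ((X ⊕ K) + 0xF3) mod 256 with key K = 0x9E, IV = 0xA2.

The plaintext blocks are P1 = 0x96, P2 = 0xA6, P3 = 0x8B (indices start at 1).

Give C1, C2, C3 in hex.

C1 = 0xB9, C2 = 0xBC, C3 = 0x9E

CFB encryption: C_i = P_i ⊕ E(K, C_{i−1}), with C_{0} = IV.
C1: E(K, 0xA2) = 0x2F; 0x96 ⊕ 0x2F = 0xB9.
C2: E(K, 0xB9) = 0x1A; 0xA6 ⊕ 0x1A = 0xBC.
C3: E(K, 0xBC) = 0x15; 0x8B ⊕ 0x15 = 0x9E.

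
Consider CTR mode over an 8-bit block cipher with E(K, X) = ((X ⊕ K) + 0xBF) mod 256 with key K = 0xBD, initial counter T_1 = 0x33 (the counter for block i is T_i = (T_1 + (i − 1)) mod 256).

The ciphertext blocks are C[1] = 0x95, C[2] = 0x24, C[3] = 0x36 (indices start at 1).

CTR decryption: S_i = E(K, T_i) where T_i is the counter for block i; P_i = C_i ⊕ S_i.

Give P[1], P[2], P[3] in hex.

P[1] = 0xD8, P[2] = 0x6C, P[3] = 0x71

P[1]: T = 0x33, S = E(K, T) = 0x4D; 0x95 ⊕ 0x4D = 0xD8.
P[2]: T = 0x34, S = E(K, T) = 0x48; 0x24 ⊕ 0x48 = 0x6C.
P[3]: T = 0x35, S = E(K, T) = 0x47; 0x36 ⊕ 0x47 = 0x71.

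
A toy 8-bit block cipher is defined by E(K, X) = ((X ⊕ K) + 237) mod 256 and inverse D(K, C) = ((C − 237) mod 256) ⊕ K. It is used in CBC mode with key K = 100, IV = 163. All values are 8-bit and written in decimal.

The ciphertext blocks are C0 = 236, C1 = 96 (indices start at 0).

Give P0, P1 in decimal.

P0 = 56, P1 = 251

CBC decryption: P_i = D(K, C_i) ⊕ C_{i−1}, with C_{−1} = IV.
P0: D(K, 236) = 155; 155 ⊕ 163 = 56.
P1: D(K, 96) = 23; 23 ⊕ 236 = 251.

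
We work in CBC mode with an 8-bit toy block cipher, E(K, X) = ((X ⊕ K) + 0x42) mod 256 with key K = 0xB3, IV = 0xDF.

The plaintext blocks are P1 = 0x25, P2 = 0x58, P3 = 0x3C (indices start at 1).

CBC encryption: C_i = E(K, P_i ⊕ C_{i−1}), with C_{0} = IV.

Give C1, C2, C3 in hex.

C1: P1 ⊕ 0xDF = 0xFA; E(K, 0xFA) = 0x8B.
C2: P2 ⊕ 0x8B = 0xD3; E(K, 0xD3) = 0xA2.
C3: P3 ⊕ 0xA2 = 0x9E; E(K, 0x9E) = 0x6F.

C1 = 0x8B, C2 = 0xA2, C3 = 0x6F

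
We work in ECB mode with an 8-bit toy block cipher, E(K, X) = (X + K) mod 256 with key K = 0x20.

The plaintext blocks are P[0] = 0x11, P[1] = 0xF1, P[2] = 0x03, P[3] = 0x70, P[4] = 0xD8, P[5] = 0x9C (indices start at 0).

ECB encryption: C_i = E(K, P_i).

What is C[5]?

C[5] = 0xBC

C[5]: E(K, 0x9C) = 0xBC.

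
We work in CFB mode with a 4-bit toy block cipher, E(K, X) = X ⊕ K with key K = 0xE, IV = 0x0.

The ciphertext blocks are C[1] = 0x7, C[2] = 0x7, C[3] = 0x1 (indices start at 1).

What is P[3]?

P[3] = 0x8

CFB decryption: P_i = C_i ⊕ E(K, C_{i−1}), with C_{0} = IV.
P[3]: E(K, 0x7) = 0x9; 0x1 ⊕ 0x9 = 0x8.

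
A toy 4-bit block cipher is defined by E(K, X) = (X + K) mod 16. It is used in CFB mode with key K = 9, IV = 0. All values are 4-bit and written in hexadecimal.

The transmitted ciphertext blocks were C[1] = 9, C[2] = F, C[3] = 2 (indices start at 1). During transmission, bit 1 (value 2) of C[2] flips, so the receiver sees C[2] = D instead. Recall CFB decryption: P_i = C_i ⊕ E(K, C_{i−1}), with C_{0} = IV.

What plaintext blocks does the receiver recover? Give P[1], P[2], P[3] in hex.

P[1] = 0, P[2] = F, P[3] = 4

Only C[2] changed, to D. In CFB, a change in C_i flips the same bit in P_i and garbles P_{i+1}. Decrypting the received ciphertext:
P[1]: E(K, 0) = 9; 9 ⊕ 9 = 0.
P[2]: E(K, 9) = 2; D ⊕ 2 = F.
P[3]: E(K, D) = 6; 2 ⊕ 6 = 4.
Blocks that differ from the original plaintext: P[2], P[3].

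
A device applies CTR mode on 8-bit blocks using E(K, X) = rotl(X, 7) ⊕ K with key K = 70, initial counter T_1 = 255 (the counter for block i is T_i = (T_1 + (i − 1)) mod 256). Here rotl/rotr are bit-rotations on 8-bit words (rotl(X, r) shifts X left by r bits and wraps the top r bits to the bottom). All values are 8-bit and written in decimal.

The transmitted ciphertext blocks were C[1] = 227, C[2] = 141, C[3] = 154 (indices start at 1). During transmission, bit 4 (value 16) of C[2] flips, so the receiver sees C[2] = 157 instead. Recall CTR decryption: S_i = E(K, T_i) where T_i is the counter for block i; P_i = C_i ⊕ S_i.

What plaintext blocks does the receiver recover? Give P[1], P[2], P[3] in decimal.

Only C[2] changed, to 157. In CTR, a change in C_i flips the same bit in P_i only; the keystream is unaffected. Decrypting the received ciphertext:
P[1]: T = 255, S = E(K, T) = 185; 227 ⊕ 185 = 90.
P[2]: T = 0, S = E(K, T) = 70; 157 ⊕ 70 = 219.
P[3]: T = 1, S = E(K, T) = 198; 154 ⊕ 198 = 92.
Blocks that differ from the original plaintext: P[2].

P[1] = 90, P[2] = 219, P[3] = 92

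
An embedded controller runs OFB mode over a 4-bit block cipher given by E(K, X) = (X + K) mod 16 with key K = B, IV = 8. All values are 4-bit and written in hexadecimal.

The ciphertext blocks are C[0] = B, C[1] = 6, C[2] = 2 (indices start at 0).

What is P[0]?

OFB decryption: S_i = E(K, S_{i−1}) with S_{−1} = IV; P_i = C_i ⊕ S_i.
P[0]: S = E(K, 8) = 3; B ⊕ 3 = 8.

P[0] = 8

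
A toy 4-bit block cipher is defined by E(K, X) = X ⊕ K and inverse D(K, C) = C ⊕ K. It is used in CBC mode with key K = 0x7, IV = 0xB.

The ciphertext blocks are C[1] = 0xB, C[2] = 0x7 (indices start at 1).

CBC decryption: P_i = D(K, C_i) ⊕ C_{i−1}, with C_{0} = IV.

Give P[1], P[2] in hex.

P[1]: D(K, 0xB) = 0xC; 0xC ⊕ 0xB = 0x7.
P[2]: D(K, 0x7) = 0x0; 0x0 ⊕ 0xB = 0xB.

P[1] = 0x7, P[2] = 0xB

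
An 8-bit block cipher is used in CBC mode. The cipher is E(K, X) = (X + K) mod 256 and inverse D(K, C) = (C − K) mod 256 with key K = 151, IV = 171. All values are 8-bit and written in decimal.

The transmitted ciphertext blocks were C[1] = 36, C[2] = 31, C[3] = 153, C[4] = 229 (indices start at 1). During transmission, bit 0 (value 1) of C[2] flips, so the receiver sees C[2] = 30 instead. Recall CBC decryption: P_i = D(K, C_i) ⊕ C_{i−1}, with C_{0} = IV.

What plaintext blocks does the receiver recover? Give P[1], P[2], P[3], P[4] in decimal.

Only C[2] changed, to 30. In CBC, a change in C_i garbles P_i and flips the same bit in P_{i+1}. Decrypting the received ciphertext:
P[1]: D(K, 36) = 141; 141 ⊕ 171 = 38.
P[2]: D(K, 30) = 135; 135 ⊕ 36 = 163.
P[3]: D(K, 153) = 2; 2 ⊕ 30 = 28.
P[4]: D(K, 229) = 78; 78 ⊕ 153 = 215.
Blocks that differ from the original plaintext: P[2], P[3].

P[1] = 38, P[2] = 163, P[3] = 28, P[4] = 215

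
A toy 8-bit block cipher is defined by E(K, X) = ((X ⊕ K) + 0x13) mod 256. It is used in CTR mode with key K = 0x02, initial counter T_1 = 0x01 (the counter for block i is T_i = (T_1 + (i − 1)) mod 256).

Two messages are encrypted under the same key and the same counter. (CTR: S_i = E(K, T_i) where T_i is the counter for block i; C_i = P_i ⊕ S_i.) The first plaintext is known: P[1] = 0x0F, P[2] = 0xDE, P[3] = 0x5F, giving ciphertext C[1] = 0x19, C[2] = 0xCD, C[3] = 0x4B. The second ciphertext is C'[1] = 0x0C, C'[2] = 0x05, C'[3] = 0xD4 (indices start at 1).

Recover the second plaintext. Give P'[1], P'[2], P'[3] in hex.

In CTR with a reused counter, both messages share the same keystream S_i, so C_i ⊕ C'_i = P_i ⊕ P'_i and thus P'_i = P_i ⊕ C_i ⊕ C'_i.
P'[1]: 0x0F ⊕ 0x19 ⊕ 0x0C = 0x1A.
P'[2]: 0xDE ⊕ 0xCD ⊕ 0x05 = 0x16.
P'[3]: 0x5F ⊕ 0x4B ⊕ 0xD4 = 0xC0.

P'[1] = 0x1A, P'[2] = 0x16, P'[3] = 0xC0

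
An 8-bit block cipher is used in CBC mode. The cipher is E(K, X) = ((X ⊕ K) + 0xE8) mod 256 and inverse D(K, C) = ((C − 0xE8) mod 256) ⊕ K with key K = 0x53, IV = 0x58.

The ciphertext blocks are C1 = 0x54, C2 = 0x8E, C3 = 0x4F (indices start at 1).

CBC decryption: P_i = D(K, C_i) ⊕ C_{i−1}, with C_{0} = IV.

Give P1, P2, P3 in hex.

P1 = 0x67, P2 = 0xA1, P3 = 0xBA

P1: D(K, 0x54) = 0x3F; 0x3F ⊕ 0x58 = 0x67.
P2: D(K, 0x8E) = 0xF5; 0xF5 ⊕ 0x54 = 0xA1.
P3: D(K, 0x4F) = 0x34; 0x34 ⊕ 0x8E = 0xBA.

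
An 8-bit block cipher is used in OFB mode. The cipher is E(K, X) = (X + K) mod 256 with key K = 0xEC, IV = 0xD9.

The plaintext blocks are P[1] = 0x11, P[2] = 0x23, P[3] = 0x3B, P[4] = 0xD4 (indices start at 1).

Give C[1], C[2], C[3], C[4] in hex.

OFB encryption: S_i = E(K, S_{i−1}) with S_{0} = IV; C_i = P_i ⊕ S_i.
C[1]: S = E(K, 0xD9) = 0xC5; 0x11 ⊕ 0xC5 = 0xD4.
C[2]: S = E(K, 0xC5) = 0xB1; 0x23 ⊕ 0xB1 = 0x92.
C[3]: S = E(K, 0xB1) = 0x9D; 0x3B ⊕ 0x9D = 0xA6.
C[4]: S = E(K, 0x9D) = 0x89; 0xD4 ⊕ 0x89 = 0x5D.

C[1] = 0xD4, C[2] = 0x92, C[3] = 0xA6, C[4] = 0x5D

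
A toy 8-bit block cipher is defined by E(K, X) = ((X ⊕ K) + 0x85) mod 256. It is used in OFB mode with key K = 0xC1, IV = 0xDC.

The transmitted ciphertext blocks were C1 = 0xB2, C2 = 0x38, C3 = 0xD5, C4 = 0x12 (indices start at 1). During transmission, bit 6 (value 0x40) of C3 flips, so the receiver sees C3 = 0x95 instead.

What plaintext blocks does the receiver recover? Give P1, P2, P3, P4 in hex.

OFB decryption: S_i = E(K, S_{i−1}) with S_{0} = IV; P_i = C_i ⊕ S_i.
Only C3 changed, to 0x95. In OFB, a change in C_i flips the same bit in P_i only; the keystream is unaffected. Decrypting the received ciphertext:
P1: S = E(K, 0xDC) = 0xA2; 0xB2 ⊕ 0xA2 = 0x10.
P2: S = E(K, 0xA2) = 0xE8; 0x38 ⊕ 0xE8 = 0xD0.
P3: S = E(K, 0xE8) = 0xAE; 0x95 ⊕ 0xAE = 0x3B.
P4: S = E(K, 0xAE) = 0xF4; 0x12 ⊕ 0xF4 = 0xE6.
Blocks that differ from the original plaintext: P3.

P1 = 0x10, P2 = 0xD0, P3 = 0x3B, P4 = 0xE6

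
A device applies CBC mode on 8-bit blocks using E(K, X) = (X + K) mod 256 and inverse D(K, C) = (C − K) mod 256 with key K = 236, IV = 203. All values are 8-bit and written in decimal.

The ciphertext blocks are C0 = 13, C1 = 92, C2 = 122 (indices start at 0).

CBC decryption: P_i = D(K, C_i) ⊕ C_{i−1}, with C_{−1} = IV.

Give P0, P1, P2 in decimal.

P0 = 234, P1 = 125, P2 = 210

P0: D(K, 13) = 33; 33 ⊕ 203 = 234.
P1: D(K, 92) = 112; 112 ⊕ 13 = 125.
P2: D(K, 122) = 142; 142 ⊕ 92 = 210.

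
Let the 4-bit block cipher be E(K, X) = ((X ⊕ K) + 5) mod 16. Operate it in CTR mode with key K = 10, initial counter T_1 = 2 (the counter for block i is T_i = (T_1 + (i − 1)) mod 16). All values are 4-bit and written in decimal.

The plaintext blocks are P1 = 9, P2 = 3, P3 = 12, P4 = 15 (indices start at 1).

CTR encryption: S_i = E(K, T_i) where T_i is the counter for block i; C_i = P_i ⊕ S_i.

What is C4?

C1: T = 2, S = E(K, T) = 13; 9 ⊕ 13 = 4.
C2: T = 3, S = E(K, T) = 14; 3 ⊕ 14 = 13.
C3: T = 4, S = E(K, T) = 3; 12 ⊕ 3 = 15.
C4: T = 5, S = E(K, T) = 4; 15 ⊕ 4 = 11.

C4 = 11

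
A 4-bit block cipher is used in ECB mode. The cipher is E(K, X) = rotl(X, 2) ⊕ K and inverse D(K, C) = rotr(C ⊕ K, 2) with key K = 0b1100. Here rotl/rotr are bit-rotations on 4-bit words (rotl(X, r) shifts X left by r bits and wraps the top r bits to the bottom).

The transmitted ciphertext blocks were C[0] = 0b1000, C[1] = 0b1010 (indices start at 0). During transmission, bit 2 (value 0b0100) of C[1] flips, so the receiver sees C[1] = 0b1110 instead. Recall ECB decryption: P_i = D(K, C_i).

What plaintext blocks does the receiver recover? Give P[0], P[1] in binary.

P[0] = 0b0001, P[1] = 0b1000

Only C[1] changed, to 0b1110. In ECB, a change in C_i affects only P_i. Decrypting the received ciphertext:
P[0]: D(K, 0b1000) = 0b0001.
P[1]: D(K, 0b1110) = 0b1000.
Blocks that differ from the original plaintext: P[1].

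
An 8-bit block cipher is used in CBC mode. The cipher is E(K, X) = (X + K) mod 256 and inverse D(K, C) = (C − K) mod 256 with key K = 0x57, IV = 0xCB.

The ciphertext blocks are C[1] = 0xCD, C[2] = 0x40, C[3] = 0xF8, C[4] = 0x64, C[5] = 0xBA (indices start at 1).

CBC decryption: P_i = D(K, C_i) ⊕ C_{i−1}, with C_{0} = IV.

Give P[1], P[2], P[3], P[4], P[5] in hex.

P[1]: D(K, 0xCD) = 0x76; 0x76 ⊕ 0xCB = 0xBD.
P[2]: D(K, 0x40) = 0xE9; 0xE9 ⊕ 0xCD = 0x24.
P[3]: D(K, 0xF8) = 0xA1; 0xA1 ⊕ 0x40 = 0xE1.
P[4]: D(K, 0x64) = 0x0D; 0x0D ⊕ 0xF8 = 0xF5.
P[5]: D(K, 0xBA) = 0x63; 0x63 ⊕ 0x64 = 0x07.

P[1] = 0xBD, P[2] = 0x24, P[3] = 0xE1, P[4] = 0xF5, P[5] = 0x07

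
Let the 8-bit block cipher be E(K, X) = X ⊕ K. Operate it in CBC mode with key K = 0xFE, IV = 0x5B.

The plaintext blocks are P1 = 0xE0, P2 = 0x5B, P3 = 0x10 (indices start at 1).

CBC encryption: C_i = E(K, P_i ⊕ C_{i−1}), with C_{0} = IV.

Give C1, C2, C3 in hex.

C1 = 0x45, C2 = 0xE0, C3 = 0x0E

C1: P1 ⊕ 0x5B = 0xBB; E(K, 0xBB) = 0x45.
C2: P2 ⊕ 0x45 = 0x1E; E(K, 0x1E) = 0xE0.
C3: P3 ⊕ 0xE0 = 0xF0; E(K, 0xF0) = 0x0E.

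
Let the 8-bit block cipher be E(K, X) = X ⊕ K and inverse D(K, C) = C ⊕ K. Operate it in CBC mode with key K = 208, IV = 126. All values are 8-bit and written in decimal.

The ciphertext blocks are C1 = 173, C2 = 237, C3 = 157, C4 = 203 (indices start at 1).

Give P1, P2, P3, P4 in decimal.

CBC decryption: P_i = D(K, C_i) ⊕ C_{i−1}, with C_{0} = IV.
P1: D(K, 173) = 125; 125 ⊕ 126 = 3.
P2: D(K, 237) = 61; 61 ⊕ 173 = 144.
P3: D(K, 157) = 77; 77 ⊕ 237 = 160.
P4: D(K, 203) = 27; 27 ⊕ 157 = 134.

P1 = 3, P2 = 144, P3 = 160, P4 = 134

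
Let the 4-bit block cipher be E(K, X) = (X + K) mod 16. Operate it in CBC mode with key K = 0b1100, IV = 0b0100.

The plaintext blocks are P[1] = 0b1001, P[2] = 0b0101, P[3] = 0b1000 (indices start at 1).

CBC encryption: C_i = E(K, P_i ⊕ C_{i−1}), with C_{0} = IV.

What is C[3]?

C[3] = 0b1100

C[1]: P[1] ⊕ 0b0100 = 0b1101; E(K, 0b1101) = 0b1001.
C[2]: P[2] ⊕ 0b1001 = 0b1100; E(K, 0b1100) = 0b1000.
C[3]: P[3] ⊕ 0b1000 = 0b0000; E(K, 0b0000) = 0b1100.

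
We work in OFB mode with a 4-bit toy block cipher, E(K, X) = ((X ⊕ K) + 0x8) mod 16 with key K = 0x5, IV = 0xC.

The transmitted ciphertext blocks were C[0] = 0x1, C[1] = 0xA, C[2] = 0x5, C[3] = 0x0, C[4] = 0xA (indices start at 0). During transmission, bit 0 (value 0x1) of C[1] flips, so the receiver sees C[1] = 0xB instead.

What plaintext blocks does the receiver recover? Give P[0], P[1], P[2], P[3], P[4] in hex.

P[0] = 0x0, P[1] = 0x7, P[2] = 0x4, P[3] = 0xC, P[4] = 0xB

OFB decryption: S_i = E(K, S_{i−1}) with S_{−1} = IV; P_i = C_i ⊕ S_i.
Only C[1] changed, to 0xB. In OFB, a change in C_i flips the same bit in P_i only; the keystream is unaffected. Decrypting the received ciphertext:
P[0]: S = E(K, 0xC) = 0x1; 0x1 ⊕ 0x1 = 0x0.
P[1]: S = E(K, 0x1) = 0xC; 0xB ⊕ 0xC = 0x7.
P[2]: S = E(K, 0xC) = 0x1; 0x5 ⊕ 0x1 = 0x4.
P[3]: S = E(K, 0x1) = 0xC; 0x0 ⊕ 0xC = 0xC.
P[4]: S = E(K, 0xC) = 0x1; 0xA ⊕ 0x1 = 0xB.
Blocks that differ from the original plaintext: P[1].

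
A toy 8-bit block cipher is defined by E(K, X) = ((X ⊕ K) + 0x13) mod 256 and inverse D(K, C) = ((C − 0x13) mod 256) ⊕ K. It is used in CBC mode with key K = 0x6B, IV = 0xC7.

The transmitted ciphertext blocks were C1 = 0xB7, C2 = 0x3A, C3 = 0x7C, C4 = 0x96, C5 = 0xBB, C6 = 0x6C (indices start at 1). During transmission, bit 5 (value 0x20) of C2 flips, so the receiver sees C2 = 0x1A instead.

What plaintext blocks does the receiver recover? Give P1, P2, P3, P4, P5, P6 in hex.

CBC decryption: P_i = D(K, C_i) ⊕ C_{i−1}, with C_{0} = IV.
Only C2 changed, to 0x1A. In CBC, a change in C_i garbles P_i and flips the same bit in P_{i+1}. Decrypting the received ciphertext:
P1: D(K, 0xB7) = 0xCF; 0xCF ⊕ 0xC7 = 0x08.
P2: D(K, 0x1A) = 0x6C; 0x6C ⊕ 0xB7 = 0xDB.
P3: D(K, 0x7C) = 0x02; 0x02 ⊕ 0x1A = 0x18.
P4: D(K, 0x96) = 0xE8; 0xE8 ⊕ 0x7C = 0x94.
P5: D(K, 0xBB) = 0xC3; 0xC3 ⊕ 0x96 = 0x55.
P6: D(K, 0x6C) = 0x32; 0x32 ⊕ 0xBB = 0x89.
Blocks that differ from the original plaintext: P2, P3.

P1 = 0x08, P2 = 0xDB, P3 = 0x18, P4 = 0x94, P5 = 0x55, P6 = 0x89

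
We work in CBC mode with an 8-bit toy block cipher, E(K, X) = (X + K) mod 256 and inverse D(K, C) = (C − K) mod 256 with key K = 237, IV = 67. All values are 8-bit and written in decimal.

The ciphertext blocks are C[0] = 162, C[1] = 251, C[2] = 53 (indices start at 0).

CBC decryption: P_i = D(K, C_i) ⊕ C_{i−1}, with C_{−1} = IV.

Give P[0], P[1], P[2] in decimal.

P[0] = 246, P[1] = 172, P[2] = 179

P[0]: D(K, 162) = 181; 181 ⊕ 67 = 246.
P[1]: D(K, 251) = 14; 14 ⊕ 162 = 172.
P[2]: D(K, 53) = 72; 72 ⊕ 251 = 179.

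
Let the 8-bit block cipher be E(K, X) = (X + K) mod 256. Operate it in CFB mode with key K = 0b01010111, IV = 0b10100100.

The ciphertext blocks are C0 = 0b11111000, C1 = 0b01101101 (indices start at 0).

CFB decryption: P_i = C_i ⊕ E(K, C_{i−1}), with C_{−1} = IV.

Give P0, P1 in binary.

P0: E(K, 0b10100100) = 0b11111011; 0b11111000 ⊕ 0b11111011 = 0b00000011.
P1: E(K, 0b11111000) = 0b01001111; 0b01101101 ⊕ 0b01001111 = 0b00100010.

P0 = 0b00000011, P1 = 0b00100010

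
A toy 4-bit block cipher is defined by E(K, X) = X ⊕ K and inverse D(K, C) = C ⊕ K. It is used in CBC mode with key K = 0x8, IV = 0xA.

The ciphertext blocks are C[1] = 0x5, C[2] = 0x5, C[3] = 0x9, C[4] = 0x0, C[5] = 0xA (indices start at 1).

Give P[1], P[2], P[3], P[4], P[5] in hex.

CBC decryption: P_i = D(K, C_i) ⊕ C_{i−1}, with C_{0} = IV.
P[1]: D(K, 0x5) = 0xD; 0xD ⊕ 0xA = 0x7.
P[2]: D(K, 0x5) = 0xD; 0xD ⊕ 0x5 = 0x8.
P[3]: D(K, 0x9) = 0x1; 0x1 ⊕ 0x5 = 0x4.
P[4]: D(K, 0x0) = 0x8; 0x8 ⊕ 0x9 = 0x1.
P[5]: D(K, 0xA) = 0x2; 0x2 ⊕ 0x0 = 0x2.

P[1] = 0x7, P[2] = 0x8, P[3] = 0x4, P[4] = 0x1, P[5] = 0x2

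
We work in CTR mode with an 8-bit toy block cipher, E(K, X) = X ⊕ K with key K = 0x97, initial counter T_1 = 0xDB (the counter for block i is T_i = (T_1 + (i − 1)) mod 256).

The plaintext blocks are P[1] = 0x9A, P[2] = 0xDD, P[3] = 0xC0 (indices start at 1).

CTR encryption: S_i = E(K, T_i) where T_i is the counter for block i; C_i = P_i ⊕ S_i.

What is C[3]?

C[3] = 0x8A

C[1]: T = 0xDB, S = E(K, T) = 0x4C; 0x9A ⊕ 0x4C = 0xD6.
C[2]: T = 0xDC, S = E(K, T) = 0x4B; 0xDD ⊕ 0x4B = 0x96.
C[3]: T = 0xDD, S = E(K, T) = 0x4A; 0xC0 ⊕ 0x4A = 0x8A.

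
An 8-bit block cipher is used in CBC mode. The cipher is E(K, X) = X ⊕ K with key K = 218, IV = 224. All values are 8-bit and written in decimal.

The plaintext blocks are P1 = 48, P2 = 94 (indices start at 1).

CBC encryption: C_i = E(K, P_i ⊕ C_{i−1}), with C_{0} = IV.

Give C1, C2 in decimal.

C1: P1 ⊕ 224 = 208; E(K, 208) = 10.
C2: P2 ⊕ 10 = 84; E(K, 84) = 142.

C1 = 10, C2 = 142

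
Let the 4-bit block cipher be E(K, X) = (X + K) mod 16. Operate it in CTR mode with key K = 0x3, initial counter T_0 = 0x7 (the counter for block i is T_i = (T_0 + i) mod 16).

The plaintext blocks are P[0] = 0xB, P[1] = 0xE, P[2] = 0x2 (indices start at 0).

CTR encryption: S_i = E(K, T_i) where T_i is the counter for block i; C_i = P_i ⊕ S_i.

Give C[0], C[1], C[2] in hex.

C[0] = 0x1, C[1] = 0x5, C[2] = 0xE

C[0]: T = 0x7, S = E(K, T) = 0xA; 0xB ⊕ 0xA = 0x1.
C[1]: T = 0x8, S = E(K, T) = 0xB; 0xE ⊕ 0xB = 0x5.
C[2]: T = 0x9, S = E(K, T) = 0xC; 0x2 ⊕ 0xC = 0xE.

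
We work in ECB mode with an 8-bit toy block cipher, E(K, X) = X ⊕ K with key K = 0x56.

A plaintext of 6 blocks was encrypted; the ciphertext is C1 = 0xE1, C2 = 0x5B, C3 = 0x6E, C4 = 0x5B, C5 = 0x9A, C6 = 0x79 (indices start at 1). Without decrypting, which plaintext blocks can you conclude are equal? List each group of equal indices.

ECB encrypts each block independently with the same key, so equal ciphertext blocks imply equal plaintext blocks.
C2 = C4 = 0x5B, so P2 = P4.

P2 = P4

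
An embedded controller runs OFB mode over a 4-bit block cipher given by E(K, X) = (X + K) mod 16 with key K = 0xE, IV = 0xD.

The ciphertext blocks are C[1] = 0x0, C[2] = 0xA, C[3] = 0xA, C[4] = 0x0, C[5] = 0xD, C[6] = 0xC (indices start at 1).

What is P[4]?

P[4] = 0x5

OFB decryption: S_i = E(K, S_{i−1}) with S_{0} = IV; P_i = C_i ⊕ S_i.
P[1]: S = E(K, 0xD) = 0xB; 0x0 ⊕ 0xB = 0xB.
P[2]: S = E(K, 0xB) = 0x9; 0xA ⊕ 0x9 = 0x3.
P[3]: S = E(K, 0x9) = 0x7; 0xA ⊕ 0x7 = 0xD.
P[4]: S = E(K, 0x7) = 0x5; 0x0 ⊕ 0x5 = 0x5.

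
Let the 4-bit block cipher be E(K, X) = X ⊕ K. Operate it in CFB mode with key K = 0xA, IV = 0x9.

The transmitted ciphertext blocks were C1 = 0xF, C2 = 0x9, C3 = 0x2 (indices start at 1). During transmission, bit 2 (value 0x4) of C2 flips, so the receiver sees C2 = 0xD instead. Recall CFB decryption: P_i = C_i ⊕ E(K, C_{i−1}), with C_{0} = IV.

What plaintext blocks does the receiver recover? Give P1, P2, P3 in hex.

Only C2 changed, to 0xD. In CFB, a change in C_i flips the same bit in P_i and garbles P_{i+1}. Decrypting the received ciphertext:
P1: E(K, 0x9) = 0x3; 0xF ⊕ 0x3 = 0xC.
P2: E(K, 0xF) = 0x5; 0xD ⊕ 0x5 = 0x8.
P3: E(K, 0xD) = 0x7; 0x2 ⊕ 0x7 = 0x5.
Blocks that differ from the original plaintext: P2, P3.

P1 = 0xC, P2 = 0x8, P3 = 0x5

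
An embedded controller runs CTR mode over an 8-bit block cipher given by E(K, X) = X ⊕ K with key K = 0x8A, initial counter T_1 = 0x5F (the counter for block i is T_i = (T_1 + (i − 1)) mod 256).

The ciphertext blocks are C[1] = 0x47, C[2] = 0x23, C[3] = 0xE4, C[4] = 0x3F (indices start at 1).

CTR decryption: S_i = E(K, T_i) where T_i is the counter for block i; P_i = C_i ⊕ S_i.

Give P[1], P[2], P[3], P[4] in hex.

P[1]: T = 0x5F, S = E(K, T) = 0xD5; 0x47 ⊕ 0xD5 = 0x92.
P[2]: T = 0x60, S = E(K, T) = 0xEA; 0x23 ⊕ 0xEA = 0xC9.
P[3]: T = 0x61, S = E(K, T) = 0xEB; 0xE4 ⊕ 0xEB = 0x0F.
P[4]: T = 0x62, S = E(K, T) = 0xE8; 0x3F ⊕ 0xE8 = 0xD7.

P[1] = 0x92, P[2] = 0xC9, P[3] = 0x0F, P[4] = 0xD7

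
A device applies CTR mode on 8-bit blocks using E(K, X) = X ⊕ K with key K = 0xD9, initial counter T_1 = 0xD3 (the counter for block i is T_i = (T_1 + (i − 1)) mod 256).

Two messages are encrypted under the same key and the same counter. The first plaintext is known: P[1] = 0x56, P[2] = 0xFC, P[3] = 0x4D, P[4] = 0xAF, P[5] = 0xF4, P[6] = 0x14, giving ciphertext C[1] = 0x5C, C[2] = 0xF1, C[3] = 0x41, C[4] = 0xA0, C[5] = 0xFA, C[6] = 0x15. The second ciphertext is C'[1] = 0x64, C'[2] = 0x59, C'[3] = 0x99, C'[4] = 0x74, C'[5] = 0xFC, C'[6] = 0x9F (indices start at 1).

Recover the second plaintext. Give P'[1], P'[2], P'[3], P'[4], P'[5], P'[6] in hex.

In CTR with a reused counter, both messages share the same keystream S_i, so C_i ⊕ C'_i = P_i ⊕ P'_i and thus P'_i = P_i ⊕ C_i ⊕ C'_i.
P'[1]: 0x56 ⊕ 0x5C ⊕ 0x64 = 0x6E.
P'[2]: 0xFC ⊕ 0xF1 ⊕ 0x59 = 0x54.
P'[3]: 0x4D ⊕ 0x41 ⊕ 0x99 = 0x95.
P'[4]: 0xAF ⊕ 0xA0 ⊕ 0x74 = 0x7B.
P'[5]: 0xF4 ⊕ 0xFA ⊕ 0xFC = 0xF2.
P'[6]: 0x14 ⊕ 0x15 ⊕ 0x9F = 0x9E.

P'[1] = 0x6E, P'[2] = 0x54, P'[3] = 0x95, P'[4] = 0x7B, P'[5] = 0xF2, P'[6] = 0x9E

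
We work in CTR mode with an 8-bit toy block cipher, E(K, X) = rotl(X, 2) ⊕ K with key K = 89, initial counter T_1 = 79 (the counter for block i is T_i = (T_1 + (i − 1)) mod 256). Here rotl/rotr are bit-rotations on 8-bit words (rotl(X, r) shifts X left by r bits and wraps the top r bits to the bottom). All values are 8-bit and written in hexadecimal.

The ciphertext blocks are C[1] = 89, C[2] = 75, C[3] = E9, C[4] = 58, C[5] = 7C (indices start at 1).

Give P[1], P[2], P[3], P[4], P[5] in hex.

P[1] = E5, P[2] = 15, P[3] = 8D, P[4] = 20, P[5] = 00

CTR decryption: S_i = E(K, T_i) where T_i is the counter for block i; P_i = C_i ⊕ S_i.
P[1]: T = 79, S = E(K, T) = 6C; 89 ⊕ 6C = E5.
P[2]: T = 7A, S = E(K, T) = 60; 75 ⊕ 60 = 15.
P[3]: T = 7B, S = E(K, T) = 64; E9 ⊕ 64 = 8D.
P[4]: T = 7C, S = E(K, T) = 78; 58 ⊕ 78 = 20.
P[5]: T = 7D, S = E(K, T) = 7C; 7C ⊕ 7C = 00.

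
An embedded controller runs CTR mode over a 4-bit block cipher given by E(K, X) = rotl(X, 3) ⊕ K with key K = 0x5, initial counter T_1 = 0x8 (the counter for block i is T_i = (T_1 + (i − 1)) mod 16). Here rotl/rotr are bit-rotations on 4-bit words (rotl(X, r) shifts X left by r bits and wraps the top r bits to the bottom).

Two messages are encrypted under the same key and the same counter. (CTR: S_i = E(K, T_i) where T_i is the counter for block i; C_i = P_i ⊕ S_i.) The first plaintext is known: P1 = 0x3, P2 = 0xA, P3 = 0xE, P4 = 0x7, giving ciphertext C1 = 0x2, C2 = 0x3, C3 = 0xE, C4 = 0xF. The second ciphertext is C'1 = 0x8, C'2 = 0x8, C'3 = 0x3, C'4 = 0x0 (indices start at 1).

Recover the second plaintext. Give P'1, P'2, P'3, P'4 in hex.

P'1 = 0x9, P'2 = 0x1, P'3 = 0x3, P'4 = 0x8

In CTR with a reused counter, both messages share the same keystream S_i, so C_i ⊕ C'_i = P_i ⊕ P'_i and thus P'_i = P_i ⊕ C_i ⊕ C'_i.
P'1: 0x3 ⊕ 0x2 ⊕ 0x8 = 0x9.
P'2: 0xA ⊕ 0x3 ⊕ 0x8 = 0x1.
P'3: 0xE ⊕ 0xE ⊕ 0x3 = 0x3.
P'4: 0x7 ⊕ 0xF ⊕ 0x0 = 0x8.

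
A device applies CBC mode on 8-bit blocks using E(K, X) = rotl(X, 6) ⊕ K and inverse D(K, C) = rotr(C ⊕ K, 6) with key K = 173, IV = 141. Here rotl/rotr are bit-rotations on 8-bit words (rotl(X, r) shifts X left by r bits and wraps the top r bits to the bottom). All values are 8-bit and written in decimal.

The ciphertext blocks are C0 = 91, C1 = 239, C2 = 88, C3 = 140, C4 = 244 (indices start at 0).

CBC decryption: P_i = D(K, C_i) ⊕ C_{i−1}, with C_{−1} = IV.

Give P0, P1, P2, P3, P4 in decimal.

P0: D(K, 91) = 219; 219 ⊕ 141 = 86.
P1: D(K, 239) = 9; 9 ⊕ 91 = 82.
P2: D(K, 88) = 215; 215 ⊕ 239 = 56.
P3: D(K, 140) = 132; 132 ⊕ 88 = 220.
P4: D(K, 244) = 101; 101 ⊕ 140 = 233.

P0 = 86, P1 = 82, P2 = 56, P3 = 220, P4 = 233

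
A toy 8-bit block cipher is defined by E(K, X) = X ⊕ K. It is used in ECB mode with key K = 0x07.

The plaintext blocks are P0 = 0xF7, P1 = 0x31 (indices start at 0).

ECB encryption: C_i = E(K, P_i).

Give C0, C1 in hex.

C0: E(K, 0xF7) = 0xF0.
C1: E(K, 0x31) = 0x36.

C0 = 0xF0, C1 = 0x36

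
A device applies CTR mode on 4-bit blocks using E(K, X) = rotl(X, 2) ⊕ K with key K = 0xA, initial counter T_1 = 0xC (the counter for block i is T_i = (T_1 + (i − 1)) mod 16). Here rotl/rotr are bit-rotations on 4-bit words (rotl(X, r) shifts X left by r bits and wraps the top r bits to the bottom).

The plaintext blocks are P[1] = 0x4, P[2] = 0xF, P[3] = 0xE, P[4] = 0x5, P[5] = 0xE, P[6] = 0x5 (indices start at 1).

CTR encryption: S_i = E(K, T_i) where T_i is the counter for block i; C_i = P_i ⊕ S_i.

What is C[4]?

C[1]: T = 0xC, S = E(K, T) = 0x9; 0x4 ⊕ 0x9 = 0xD.
C[2]: T = 0xD, S = E(K, T) = 0xD; 0xF ⊕ 0xD = 0x2.
C[3]: T = 0xE, S = E(K, T) = 0x1; 0xE ⊕ 0x1 = 0xF.
C[4]: T = 0xF, S = E(K, T) = 0x5; 0x5 ⊕ 0x5 = 0x0.

C[4] = 0x0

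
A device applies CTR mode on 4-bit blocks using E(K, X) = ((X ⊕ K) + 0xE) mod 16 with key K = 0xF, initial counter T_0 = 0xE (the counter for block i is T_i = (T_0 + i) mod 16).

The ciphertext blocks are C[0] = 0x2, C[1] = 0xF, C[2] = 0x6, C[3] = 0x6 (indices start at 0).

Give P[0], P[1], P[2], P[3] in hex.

CTR decryption: S_i = E(K, T_i) where T_i is the counter for block i; P_i = C_i ⊕ S_i.
P[0]: T = 0xE, S = E(K, T) = 0xF; 0x2 ⊕ 0xF = 0xD.
P[1]: T = 0xF, S = E(K, T) = 0xE; 0xF ⊕ 0xE = 0x1.
P[2]: T = 0x0, S = E(K, T) = 0xD; 0x6 ⊕ 0xD = 0xB.
P[3]: T = 0x1, S = E(K, T) = 0xC; 0x6 ⊕ 0xC = 0xA.

P[0] = 0xD, P[1] = 0x1, P[2] = 0xB, P[3] = 0xA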